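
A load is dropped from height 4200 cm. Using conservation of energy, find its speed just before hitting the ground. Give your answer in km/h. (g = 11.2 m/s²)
Convert to SI: h = 42.0 m
mgh = ½mv² ⇒ v = √(2gh) = √(2·11.2·42.0) = 30.6725 m/s = 110.4 km/h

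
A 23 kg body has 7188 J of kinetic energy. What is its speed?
v = √(2·KE/m) = √(2·7188/23) = 25.0 m/s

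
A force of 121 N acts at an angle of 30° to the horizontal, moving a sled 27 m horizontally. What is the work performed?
W = F·d·cosθ = (121)(27)cos(30°) = 2829 J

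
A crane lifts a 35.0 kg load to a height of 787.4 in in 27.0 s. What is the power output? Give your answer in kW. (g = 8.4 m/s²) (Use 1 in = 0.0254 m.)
Convert to SI: m = 35.0 kg, h = 20.0 m, t = 27.0 s
P = mgh/t = (35.0)(8.4)(20.0)/27.0 = 217.777 W = 0.2178 kW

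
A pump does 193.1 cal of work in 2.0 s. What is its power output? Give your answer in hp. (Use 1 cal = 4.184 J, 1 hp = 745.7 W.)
Convert to SI: W = 807.93 J, t = 2.0 s
P = W/t = 807.93/2.0 = 403.965 W = 0.5417 hp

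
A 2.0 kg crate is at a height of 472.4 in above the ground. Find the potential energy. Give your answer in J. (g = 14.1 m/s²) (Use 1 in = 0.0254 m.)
Convert to SI: m = 2.0 kg, h = 11.999 m
PE = mgh = (2.0)(14.1)(11.999) = 338.4 J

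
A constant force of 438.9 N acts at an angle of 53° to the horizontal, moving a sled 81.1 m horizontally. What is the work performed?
W = F·d·cosθ = (438.9)(81.1)cos(53°) = 21420 J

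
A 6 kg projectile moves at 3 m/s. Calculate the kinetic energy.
KE = ½mv² = ½(6)(3)² = 27.0 J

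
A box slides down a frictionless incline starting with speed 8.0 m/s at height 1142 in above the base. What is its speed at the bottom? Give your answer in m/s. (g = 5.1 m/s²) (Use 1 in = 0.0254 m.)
Convert to SI: v₀ = 8.0 m/s, h = 29.0068 m
½mv₀² + mgh = ½mv² ⇒ v = √(v₀² + 2gh) = √(8.0² + 2·5.1·29.0068) = 18.97 m/s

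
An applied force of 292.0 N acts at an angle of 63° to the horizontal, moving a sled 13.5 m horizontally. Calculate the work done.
W = F·d·cosθ = (292.0)(13.5)cos(63°) = 1790 J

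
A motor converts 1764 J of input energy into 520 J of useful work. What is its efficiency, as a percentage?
η = W_out/W_in = 520/1764 = 29.48%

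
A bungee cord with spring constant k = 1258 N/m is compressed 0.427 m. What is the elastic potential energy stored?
PE = ½kx² = ½(1258)(0.427)² = 114.7 J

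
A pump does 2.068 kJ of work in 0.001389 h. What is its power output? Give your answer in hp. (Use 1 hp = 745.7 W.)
Convert to SI: W = 2068.0 J, t = 5.0004 s
P = W/t = 2068.0/5.0004 = 413.567 W = 0.5546 hp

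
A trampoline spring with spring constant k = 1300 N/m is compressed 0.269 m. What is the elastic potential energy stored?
PE = ½kx² = ½(1300)(0.269)² = 47.03 J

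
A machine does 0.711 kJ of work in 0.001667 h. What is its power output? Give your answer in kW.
Convert to SI: W = 711.0 J, t = 6.0012 s
P = W/t = 711.0/6.0012 = 118.476 W = 0.1185 kW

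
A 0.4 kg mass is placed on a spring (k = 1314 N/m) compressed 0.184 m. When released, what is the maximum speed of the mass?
½kx² = ½mv² ⇒ v = x√(k/m) = (0.184)√(1314/0.4) = 10.55 m/s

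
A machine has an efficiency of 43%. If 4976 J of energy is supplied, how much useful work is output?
W_out = η·W_in = 0.43·4976 = 2139.68 J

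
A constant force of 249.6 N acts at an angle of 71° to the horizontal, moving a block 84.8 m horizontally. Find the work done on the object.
W = F·d·cosθ = (249.6)(84.8)cos(71°) = 6891 J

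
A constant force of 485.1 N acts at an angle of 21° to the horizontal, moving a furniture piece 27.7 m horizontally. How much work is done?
W = F·d·cosθ = (485.1)(27.7)cos(21°) = 12540 J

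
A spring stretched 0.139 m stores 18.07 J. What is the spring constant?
k = 2·PE/x² = 2·18.07/(0.139)² = 1871 N/m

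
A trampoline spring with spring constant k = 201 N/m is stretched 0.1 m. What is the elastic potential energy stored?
PE = ½kx² = ½(201)(0.1)² = 1.005 J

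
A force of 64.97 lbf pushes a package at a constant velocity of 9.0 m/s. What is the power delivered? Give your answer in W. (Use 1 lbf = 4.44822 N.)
Convert to SI: F = 289.001 N, v = 9.0 m/s
P = Fv = (289.001)(9.0) = 2601 W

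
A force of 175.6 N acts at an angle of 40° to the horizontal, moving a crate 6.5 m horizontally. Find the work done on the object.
W = F·d·cosθ = (175.6)(6.5)cos(40°) = 874.4 J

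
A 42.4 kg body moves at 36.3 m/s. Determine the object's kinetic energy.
KE = ½mv² = ½(42.4)(36.3)² = 27940 J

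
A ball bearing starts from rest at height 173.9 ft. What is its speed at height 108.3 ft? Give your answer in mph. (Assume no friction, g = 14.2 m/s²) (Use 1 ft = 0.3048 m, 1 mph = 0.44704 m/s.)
Convert to SI: h₁−h₂ = 19.9949 m
mgh₁ = mgh₂ + ½mv² ⇒ v = √(2g(h₁−h₂)) = √(2·14.2·19.9949) = 23.8297 m/s = 53.31 mph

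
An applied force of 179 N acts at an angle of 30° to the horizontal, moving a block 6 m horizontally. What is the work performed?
W = F·d·cosθ = (179)(6)cos(30°) = 930.1 J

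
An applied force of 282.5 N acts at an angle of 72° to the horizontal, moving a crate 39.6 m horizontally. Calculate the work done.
W = F·d·cosθ = (282.5)(39.6)cos(72°) = 3457 J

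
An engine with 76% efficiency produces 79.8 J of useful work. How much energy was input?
W_in = W_out/η = 79.8/0.76 = 105.0 J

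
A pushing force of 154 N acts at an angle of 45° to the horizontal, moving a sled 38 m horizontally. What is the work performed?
W = F·d·cosθ = (154)(38)cos(45°) = 4138 J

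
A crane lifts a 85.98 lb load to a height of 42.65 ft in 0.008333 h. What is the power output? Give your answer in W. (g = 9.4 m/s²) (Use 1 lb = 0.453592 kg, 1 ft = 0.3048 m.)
Convert to SI: m = 38.9998 kg, h = 12.9997 m, t = 29.9988 s
P = mgh/t = (38.9998)(9.4)(12.9997)/29.9988 = 158.9 W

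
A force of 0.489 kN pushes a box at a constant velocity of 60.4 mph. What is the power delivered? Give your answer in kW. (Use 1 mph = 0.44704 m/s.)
Convert to SI: F = 489.0 N, v = 27.0012 m/s
P = Fv = (489.0)(27.0012) = 13203.6 W = 13.2 kW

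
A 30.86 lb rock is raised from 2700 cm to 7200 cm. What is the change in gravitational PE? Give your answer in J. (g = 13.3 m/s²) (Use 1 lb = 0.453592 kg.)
Convert to SI: m = 13.9978 kg, Δh = 45.0 m
ΔPE = mgΔh = (13.9978)(13.3)(45.0) = 8378 J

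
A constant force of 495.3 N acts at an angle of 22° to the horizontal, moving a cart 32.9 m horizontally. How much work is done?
W = F·d·cosθ = (495.3)(32.9)cos(22°) = 15110 J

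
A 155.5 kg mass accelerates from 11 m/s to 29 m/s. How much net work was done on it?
W = ΔKE = ½m(v₂² − v₁²) = ½(155.5)(29² − 11²) = 55980.0 J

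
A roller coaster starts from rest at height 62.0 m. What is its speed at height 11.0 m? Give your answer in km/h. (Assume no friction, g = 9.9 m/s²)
mgh₁ = mgh₂ + ½mv² ⇒ v = √(2g(h₁−h₂)) = √(2·9.9·51.0) = 31.7774 m/s = 114.4 km/h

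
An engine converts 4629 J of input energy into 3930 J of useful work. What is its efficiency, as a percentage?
η = W_out/W_in = 3930/4629 = 84.9%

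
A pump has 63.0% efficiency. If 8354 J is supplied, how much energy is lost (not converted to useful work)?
W_lost = W_in(1 − η) = 8354·(1 − 0.63) = 3091 J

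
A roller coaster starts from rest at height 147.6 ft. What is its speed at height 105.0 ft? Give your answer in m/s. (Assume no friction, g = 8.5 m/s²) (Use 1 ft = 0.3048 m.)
Convert to SI: h₁−h₂ = 12.9845 m
mgh₁ = mgh₂ + ½mv² ⇒ v = √(2g(h₁−h₂)) = √(2·8.5·12.9845) = 14.86 m/s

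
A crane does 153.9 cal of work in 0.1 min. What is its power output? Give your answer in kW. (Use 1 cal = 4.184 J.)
Convert to SI: W = 643.918 J, t = 6.0 s
P = W/t = 643.918/6.0 = 107.32 W = 0.1073 kW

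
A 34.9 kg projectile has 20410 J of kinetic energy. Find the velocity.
v = √(2·KE/m) = √(2·20410/34.9) = 34.2 m/s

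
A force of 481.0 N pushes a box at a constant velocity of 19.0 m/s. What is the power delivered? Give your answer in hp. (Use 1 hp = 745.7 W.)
P = Fv = (481.0)(19.0) = 9139.0 W = 12.26 hp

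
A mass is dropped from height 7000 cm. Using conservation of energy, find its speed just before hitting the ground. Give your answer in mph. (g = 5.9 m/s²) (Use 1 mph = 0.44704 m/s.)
Convert to SI: h = 70.0 m
mgh = ½mv² ⇒ v = √(2gh) = √(2·5.9·70.0) = 28.7402 m/s = 64.29 mph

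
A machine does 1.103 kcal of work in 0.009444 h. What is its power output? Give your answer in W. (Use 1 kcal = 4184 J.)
Convert to SI: W = 4614.95 J, t = 33.9984 s
P = W/t = 4614.95/33.9984 = 135.7 W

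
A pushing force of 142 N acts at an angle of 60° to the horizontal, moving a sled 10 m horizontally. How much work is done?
W = F·d·cosθ = (142)(10)cos(60°) = 710.0 J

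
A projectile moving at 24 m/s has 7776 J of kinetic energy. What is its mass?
m = 2·KE/v² = 2·7776/(24)² = 27.0 kg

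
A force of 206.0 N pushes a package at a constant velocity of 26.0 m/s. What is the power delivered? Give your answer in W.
P = Fv = (206.0)(26.0) = 5356 W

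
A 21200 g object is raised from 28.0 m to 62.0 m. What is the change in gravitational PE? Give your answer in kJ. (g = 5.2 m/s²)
Convert to SI: m = 21.2 kg, Δh = 34.0 m
ΔPE = mgΔh = (21.2)(5.2)(34.0) = 3748.16 J = 3.748 kJ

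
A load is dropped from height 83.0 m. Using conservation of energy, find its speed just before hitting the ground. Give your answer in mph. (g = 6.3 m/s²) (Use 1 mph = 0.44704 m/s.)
mgh = ½mv² ⇒ v = √(2gh) = √(2·6.3·83.0) = 32.3388 m/s = 72.34 mph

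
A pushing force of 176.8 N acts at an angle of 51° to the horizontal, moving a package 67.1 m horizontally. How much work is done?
W = F·d·cosθ = (176.8)(67.1)cos(51°) = 7466 J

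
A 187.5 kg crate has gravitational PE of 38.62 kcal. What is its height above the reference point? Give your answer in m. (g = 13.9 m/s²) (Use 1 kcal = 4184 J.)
Convert to SI: m = 187.5 kg, PE = 161586 J
h = PE/(mg) = 161586/(187.5·13.9) = 62.0 m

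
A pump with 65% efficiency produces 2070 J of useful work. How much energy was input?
W_in = W_out/η = 2070/0.65 = 3185 J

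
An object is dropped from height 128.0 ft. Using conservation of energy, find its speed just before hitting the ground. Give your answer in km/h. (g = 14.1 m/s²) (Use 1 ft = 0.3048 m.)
Convert to SI: h = 39.0144 m
mgh = ½mv² ⇒ v = √(2gh) = √(2·14.1·39.0144) = 33.1694 m/s = 119.4 km/h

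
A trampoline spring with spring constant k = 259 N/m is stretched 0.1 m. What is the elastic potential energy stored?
PE = ½kx² = ½(259)(0.1)² = 1.295 J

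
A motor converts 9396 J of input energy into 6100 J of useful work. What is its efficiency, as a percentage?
η = W_out/W_in = 6100/9396 = 64.92%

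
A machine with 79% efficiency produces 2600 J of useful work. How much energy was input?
W_in = W_out/η = 2600/0.79 = 3291 J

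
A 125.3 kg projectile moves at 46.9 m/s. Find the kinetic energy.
KE = ½mv² = ½(125.3)(46.9)² = 137800 J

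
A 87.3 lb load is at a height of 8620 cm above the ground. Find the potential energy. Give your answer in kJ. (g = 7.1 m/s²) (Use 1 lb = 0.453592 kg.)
Convert to SI: m = 39.5986 kg, h = 86.2 m
PE = mgh = (39.5986)(7.1)(86.2) = 24235.1 J = 24.24 kJ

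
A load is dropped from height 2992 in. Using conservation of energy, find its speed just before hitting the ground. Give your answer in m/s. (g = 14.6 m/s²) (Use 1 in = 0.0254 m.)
Convert to SI: h = 75.9968 m
mgh = ½mv² ⇒ v = √(2gh) = √(2·14.6·75.9968) = 47.11 m/s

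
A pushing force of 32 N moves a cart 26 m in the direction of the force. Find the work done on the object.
W = F·d = (32)(26) = 832.0 J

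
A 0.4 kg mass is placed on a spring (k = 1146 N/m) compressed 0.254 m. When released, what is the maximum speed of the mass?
½kx² = ½mv² ⇒ v = x√(k/m) = (0.254)√(1146/0.4) = 13.6 m/s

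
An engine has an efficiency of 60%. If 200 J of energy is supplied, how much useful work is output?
W_out = η·W_in = 0.6·200 = 120.0 J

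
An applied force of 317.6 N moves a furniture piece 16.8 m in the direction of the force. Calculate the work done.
W = F·d = (317.6)(16.8) = 5336 J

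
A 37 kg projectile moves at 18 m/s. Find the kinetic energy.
KE = ½mv² = ½(37)(18)² = 5994.0 J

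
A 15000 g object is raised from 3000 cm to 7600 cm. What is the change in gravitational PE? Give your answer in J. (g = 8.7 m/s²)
Convert to SI: m = 15.0 kg, Δh = 46.0 m
ΔPE = mgΔh = (15.0)(8.7)(46.0) = 6003 J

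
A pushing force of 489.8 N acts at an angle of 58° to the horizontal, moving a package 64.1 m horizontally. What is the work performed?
W = F·d·cosθ = (489.8)(64.1)cos(58°) = 16640 J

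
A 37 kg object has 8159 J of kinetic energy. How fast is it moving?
v = √(2·KE/m) = √(2·8159/37) = 21.0 m/s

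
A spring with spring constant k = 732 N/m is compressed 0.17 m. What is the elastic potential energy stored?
PE = ½kx² = ½(732)(0.17)² = 10.58 J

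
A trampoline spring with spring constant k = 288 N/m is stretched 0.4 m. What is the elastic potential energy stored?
PE = ½kx² = ½(288)(0.4)² = 23.04 J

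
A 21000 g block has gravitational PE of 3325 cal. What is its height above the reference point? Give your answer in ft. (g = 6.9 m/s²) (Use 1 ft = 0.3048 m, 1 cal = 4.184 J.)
Convert to SI: m = 21.0 kg, PE = 13911.8 J
h = PE/(mg) = 13911.8/(21.0·6.9) = 96.0097 m = 315.0 ft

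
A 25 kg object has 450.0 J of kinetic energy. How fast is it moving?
v = √(2·KE/m) = √(2·450.0/25) = 6.0 m/s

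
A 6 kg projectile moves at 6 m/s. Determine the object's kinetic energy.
KE = ½mv² = ½(6)(6)² = 108.0 J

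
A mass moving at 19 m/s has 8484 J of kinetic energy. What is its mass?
m = 2·KE/v² = 2·8484/(19)² = 47.0 kg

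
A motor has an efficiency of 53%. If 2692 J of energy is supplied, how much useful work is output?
W_out = η·W_in = 0.53·2692 = 1426.76 J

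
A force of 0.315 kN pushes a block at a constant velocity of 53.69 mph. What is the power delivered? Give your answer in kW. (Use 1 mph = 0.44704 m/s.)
Convert to SI: F = 315.0 N, v = 24.0016 m/s
P = Fv = (315.0)(24.0016) = 7560.497 W = 7.56 kW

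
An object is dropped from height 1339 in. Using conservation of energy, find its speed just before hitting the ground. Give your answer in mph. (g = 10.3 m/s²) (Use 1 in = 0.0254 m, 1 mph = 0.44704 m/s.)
Convert to SI: h = 34.0106 m
mgh = ½mv² ⇒ v = √(2gh) = √(2·10.3·34.0106) = 26.4692 m/s = 59.21 mph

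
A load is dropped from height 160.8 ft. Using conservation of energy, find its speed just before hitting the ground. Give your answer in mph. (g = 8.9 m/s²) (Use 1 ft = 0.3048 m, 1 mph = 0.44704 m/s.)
Convert to SI: h = 49.0118 m
mgh = ½mv² ⇒ v = √(2gh) = √(2·8.9·49.0118) = 29.5366 m/s = 66.07 mph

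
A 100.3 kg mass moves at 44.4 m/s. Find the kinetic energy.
KE = ½mv² = ½(100.3)(44.4)² = 98860 J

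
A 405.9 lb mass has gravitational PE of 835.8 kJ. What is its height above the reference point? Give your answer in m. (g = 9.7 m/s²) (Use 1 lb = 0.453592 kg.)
Convert to SI: m = 184.113 kg, PE = 835800 J
h = PE/(mg) = 835800/(184.113·9.7) = 468.0 m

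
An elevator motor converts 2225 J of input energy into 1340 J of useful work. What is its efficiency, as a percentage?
η = W_out/W_in = 1340/2225 = 60.22%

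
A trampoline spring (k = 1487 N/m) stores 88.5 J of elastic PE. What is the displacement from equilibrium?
x = √(2·PE/k) = √(2·88.5/1487) = 0.345 m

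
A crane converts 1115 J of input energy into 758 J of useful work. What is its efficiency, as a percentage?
η = W_out/W_in = 758/1115 = 67.98%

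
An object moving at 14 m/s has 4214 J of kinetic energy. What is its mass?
m = 2·KE/v² = 2·4214/(14)² = 43.0 kg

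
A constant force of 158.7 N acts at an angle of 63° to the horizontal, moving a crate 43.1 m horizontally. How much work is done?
W = F·d·cosθ = (158.7)(43.1)cos(63°) = 3105 J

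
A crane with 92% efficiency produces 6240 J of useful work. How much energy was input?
W_in = W_out/η = 6240/0.92 = 6783 J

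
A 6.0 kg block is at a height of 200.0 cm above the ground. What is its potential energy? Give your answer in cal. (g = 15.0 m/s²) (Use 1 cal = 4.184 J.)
Convert to SI: m = 6.0 kg, h = 2.0 m
PE = mgh = (6.0)(15.0)(2.0) = 180.0 J = 43.02 cal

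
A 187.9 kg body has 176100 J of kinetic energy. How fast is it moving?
v = √(2·KE/m) = √(2·176100/187.9) = 43.29 m/s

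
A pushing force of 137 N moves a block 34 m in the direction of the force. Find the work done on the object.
W = F·d = (137)(34) = 4658 J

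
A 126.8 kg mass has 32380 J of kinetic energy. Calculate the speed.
v = √(2·KE/m) = √(2·32380/126.8) = 22.6 m/s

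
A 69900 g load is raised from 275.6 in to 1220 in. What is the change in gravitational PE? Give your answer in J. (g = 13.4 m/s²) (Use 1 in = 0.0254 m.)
Convert to SI: m = 69.9 kg, Δh = 23.9878 m
ΔPE = mgΔh = (69.9)(13.4)(23.9878) = 22470 J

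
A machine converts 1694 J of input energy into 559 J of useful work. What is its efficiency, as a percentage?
η = W_out/W_in = 559/1694 = 33.0%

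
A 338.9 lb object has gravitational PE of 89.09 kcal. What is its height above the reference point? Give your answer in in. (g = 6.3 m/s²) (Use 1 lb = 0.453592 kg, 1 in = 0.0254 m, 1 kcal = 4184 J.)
Convert to SI: m = 153.722 kg, PE = 372753 J
h = PE/(mg) = 372753/(153.722·6.3) = 384.896 m = 15150 in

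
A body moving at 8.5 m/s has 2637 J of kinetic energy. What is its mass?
m = 2·KE/v² = 2·2637/(8.5)² = 73.0 kg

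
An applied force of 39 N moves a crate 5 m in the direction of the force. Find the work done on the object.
W = F·d = (39)(5) = 195.0 J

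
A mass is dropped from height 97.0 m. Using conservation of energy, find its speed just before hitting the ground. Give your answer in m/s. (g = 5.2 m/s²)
mgh = ½mv² ⇒ v = √(2gh) = √(2·5.2·97.0) = 31.76 m/s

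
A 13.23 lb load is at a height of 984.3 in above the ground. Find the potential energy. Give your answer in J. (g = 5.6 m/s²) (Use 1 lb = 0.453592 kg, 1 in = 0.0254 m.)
Convert to SI: m = 6.00102 kg, h = 25.0012 m
PE = mgh = (6.00102)(5.6)(25.0012) = 840.2 J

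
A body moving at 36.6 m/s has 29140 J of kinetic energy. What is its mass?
m = 2·KE/v² = 2·29140/(36.6)² = 43.51 kg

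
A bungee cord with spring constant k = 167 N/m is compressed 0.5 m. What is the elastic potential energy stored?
PE = ½kx² = ½(167)(0.5)² = 20.88 J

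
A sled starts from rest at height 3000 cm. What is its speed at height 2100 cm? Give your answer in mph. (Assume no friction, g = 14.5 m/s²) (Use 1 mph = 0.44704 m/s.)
Convert to SI: h₁−h₂ = 9.0 m
mgh₁ = mgh₂ + ½mv² ⇒ v = √(2g(h₁−h₂)) = √(2·14.5·9.0) = 16.1555 m/s = 36.14 mph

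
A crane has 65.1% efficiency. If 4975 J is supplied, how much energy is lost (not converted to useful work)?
W_lost = W_in(1 − η) = 4975·(1 − 0.651) = 1736 J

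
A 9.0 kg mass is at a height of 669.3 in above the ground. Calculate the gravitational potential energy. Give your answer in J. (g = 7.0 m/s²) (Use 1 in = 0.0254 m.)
Convert to SI: m = 9.0 kg, h = 17.0002 m
PE = mgh = (9.0)(7.0)(17.0002) = 1071 J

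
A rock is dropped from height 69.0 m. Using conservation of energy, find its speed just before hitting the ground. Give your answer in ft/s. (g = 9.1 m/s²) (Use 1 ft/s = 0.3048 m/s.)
mgh = ½mv² ⇒ v = √(2gh) = √(2·9.1·69.0) = 35.4373 m/s = 116.3 ft/s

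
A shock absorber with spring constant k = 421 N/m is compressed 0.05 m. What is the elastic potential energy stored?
PE = ½kx² = ½(421)(0.05)² = 0.5263 J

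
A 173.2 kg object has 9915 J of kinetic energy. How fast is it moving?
v = √(2·KE/m) = √(2·9915/173.2) = 10.7 m/s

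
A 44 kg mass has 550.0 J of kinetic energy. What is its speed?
v = √(2·KE/m) = √(2·550.0/44) = 5.0 m/s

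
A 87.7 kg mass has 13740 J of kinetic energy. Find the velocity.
v = √(2·KE/m) = √(2·13740/87.7) = 17.7 m/s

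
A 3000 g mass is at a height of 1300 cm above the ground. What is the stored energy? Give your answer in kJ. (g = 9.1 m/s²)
Convert to SI: m = 3.0 kg, h = 13.0 m
PE = mgh = (3.0)(9.1)(13.0) = 354.9 J = 0.3549 kJ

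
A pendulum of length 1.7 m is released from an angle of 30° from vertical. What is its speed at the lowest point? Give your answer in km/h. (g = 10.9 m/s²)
h = L(1 − cosθ) = 1.7(1 − cos30°) = 0.227757 m
v = √(2gh) = √(2·10.9·0.227757) = 2.22825 m/s = 8.022 km/h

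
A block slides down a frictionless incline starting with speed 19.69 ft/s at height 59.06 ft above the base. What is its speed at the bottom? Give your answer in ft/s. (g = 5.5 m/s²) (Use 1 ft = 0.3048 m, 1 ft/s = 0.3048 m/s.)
Convert to SI: v₀ = 6.00151 m/s, h = 18.0015 m
½mv₀² + mgh = ½mv² ⇒ v = √(v₀² + 2gh) = √(6.00151² + 2·5.5·18.0015) = 15.2982 m/s = 50.19 ft/s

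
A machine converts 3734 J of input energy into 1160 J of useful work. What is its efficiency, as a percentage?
η = W_out/W_in = 1160/3734 = 31.07%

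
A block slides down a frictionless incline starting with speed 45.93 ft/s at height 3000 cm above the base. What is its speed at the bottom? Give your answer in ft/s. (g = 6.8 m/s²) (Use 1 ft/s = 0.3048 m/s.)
Convert to SI: v₀ = 13.9995 m/s, h = 30.0 m
½mv₀² + mgh = ½mv² ⇒ v = √(v₀² + 2gh) = √(13.9995² + 2·6.8·30.0) = 24.5761 m/s = 80.63 ft/s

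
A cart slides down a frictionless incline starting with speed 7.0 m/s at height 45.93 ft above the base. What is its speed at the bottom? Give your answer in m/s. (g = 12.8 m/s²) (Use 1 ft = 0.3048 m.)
Convert to SI: v₀ = 7.0 m/s, h = 13.9995 m
½mv₀² + mgh = ½mv² ⇒ v = √(v₀² + 2gh) = √(7.0² + 2·12.8·13.9995) = 20.18 m/s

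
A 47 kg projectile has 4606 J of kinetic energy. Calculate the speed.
v = √(2·KE/m) = √(2·4606/47) = 14.0 m/s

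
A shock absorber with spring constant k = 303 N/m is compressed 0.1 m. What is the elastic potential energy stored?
PE = ½kx² = ½(303)(0.1)² = 1.515 J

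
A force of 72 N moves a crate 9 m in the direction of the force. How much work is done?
W = F·d = (72)(9) = 648.0 J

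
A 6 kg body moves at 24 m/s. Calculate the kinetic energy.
KE = ½mv² = ½(6)(24)² = 1728.0 J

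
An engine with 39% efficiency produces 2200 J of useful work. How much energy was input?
W_in = W_out/η = 2200/0.39 = 5641 J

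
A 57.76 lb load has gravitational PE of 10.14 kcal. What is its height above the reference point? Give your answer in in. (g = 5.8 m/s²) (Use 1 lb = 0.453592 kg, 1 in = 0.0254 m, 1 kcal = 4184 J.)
Convert to SI: m = 26.1995 kg, PE = 42425.8 J
h = PE/(mg) = 42425.8/(26.1995·5.8) = 279.196 m = 10990 in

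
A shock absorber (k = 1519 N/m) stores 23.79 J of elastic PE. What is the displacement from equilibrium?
x = √(2·PE/k) = √(2·23.79/1519) = 0.177 m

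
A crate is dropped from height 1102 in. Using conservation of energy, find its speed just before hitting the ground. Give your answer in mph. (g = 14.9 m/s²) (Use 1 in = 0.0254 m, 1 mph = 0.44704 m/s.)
Convert to SI: h = 27.9908 m
mgh = ½mv² ⇒ v = √(2gh) = √(2·14.9·27.9908) = 28.8812 m/s = 64.61 mph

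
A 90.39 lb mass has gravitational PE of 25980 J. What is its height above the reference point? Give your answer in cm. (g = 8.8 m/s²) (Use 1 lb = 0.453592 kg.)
Convert to SI: m = 41.0002 kg, PE = 25980.0 J
h = PE/(mg) = 25980.0/(41.0002·8.8) = 72.0063 m = 7201 cm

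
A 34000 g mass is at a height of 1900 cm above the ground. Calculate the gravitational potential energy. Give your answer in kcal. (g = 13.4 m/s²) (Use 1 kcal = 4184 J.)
Convert to SI: m = 34.0 kg, h = 19.0 m
PE = mgh = (34.0)(13.4)(19.0) = 8656.4 J = 2.069 kcal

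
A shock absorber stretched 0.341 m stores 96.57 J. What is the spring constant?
k = 2·PE/x² = 2·96.57/(0.341)² = 1661 N/m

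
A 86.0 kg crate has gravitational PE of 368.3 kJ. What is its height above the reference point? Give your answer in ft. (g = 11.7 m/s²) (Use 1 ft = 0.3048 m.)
Convert to SI: m = 86.0 kg, PE = 368300 J
h = PE/(mg) = 368300/(86.0·11.7) = 366.031 m = 1201 ft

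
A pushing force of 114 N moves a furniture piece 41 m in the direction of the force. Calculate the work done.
W = F·d = (114)(41) = 4674 J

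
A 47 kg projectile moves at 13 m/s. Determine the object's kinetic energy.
KE = ½mv² = ½(47)(13)² = 3971.5 J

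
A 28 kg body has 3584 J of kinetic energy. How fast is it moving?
v = √(2·KE/m) = √(2·3584/28) = 16.0 m/s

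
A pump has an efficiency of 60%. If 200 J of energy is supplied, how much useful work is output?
W_out = η·W_in = 0.6·200 = 120.0 J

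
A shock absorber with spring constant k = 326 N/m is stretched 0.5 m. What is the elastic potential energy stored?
PE = ½kx² = ½(326)(0.5)² = 40.75 J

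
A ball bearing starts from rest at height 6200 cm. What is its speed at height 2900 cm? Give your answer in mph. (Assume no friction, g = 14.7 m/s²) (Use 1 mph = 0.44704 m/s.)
Convert to SI: h₁−h₂ = 33.0 m
mgh₁ = mgh₂ + ½mv² ⇒ v = √(2g(h₁−h₂)) = √(2·14.7·33.0) = 31.148 m/s = 69.68 mph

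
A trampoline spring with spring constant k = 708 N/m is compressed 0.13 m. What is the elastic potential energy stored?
PE = ½kx² = ½(708)(0.13)² = 5.983 J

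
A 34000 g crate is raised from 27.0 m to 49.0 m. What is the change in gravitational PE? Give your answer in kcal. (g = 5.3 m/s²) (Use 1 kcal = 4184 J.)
Convert to SI: m = 34.0 kg, Δh = 22.0 m
ΔPE = mgΔh = (34.0)(5.3)(22.0) = 3964.4 J = 0.9475 kcal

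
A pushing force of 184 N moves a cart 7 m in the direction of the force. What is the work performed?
W = F·d = (184)(7) = 1288 J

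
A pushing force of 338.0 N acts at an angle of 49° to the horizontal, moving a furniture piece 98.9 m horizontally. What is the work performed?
W = F·d·cosθ = (338.0)(98.9)cos(49°) = 21930 J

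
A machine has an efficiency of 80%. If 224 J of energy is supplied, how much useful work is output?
W_out = η·W_in = 0.8·224 = 179.2 J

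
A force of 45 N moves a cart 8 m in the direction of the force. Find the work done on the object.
W = F·d = (45)(8) = 360.0 J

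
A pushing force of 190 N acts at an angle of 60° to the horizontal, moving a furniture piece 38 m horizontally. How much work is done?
W = F·d·cosθ = (190)(38)cos(60°) = 3610 J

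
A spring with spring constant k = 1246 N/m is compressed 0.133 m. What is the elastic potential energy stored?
PE = ½kx² = ½(1246)(0.133)² = 11.02 J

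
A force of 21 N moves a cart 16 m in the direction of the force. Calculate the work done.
W = F·d = (21)(16) = 336.0 J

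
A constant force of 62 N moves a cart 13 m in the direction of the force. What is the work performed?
W = F·d = (62)(13) = 806.0 J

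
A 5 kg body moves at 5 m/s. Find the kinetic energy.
KE = ½mv² = ½(5)(5)² = 62.5 J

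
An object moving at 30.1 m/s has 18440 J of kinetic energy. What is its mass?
m = 2·KE/v² = 2·18440/(30.1)² = 40.71 kg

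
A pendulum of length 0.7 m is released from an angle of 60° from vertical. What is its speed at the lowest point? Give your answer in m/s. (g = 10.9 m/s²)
h = L(1 − cosθ) = 0.7(1 − cos60°) = 0.35 m
v = √(2gh) = √(2·10.9·0.35) = 2.762 m/s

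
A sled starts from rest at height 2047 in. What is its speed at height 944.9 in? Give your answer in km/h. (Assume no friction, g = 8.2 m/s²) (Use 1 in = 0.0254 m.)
Convert to SI: h₁−h₂ = 27.9933 m
mgh₁ = mgh₂ + ½mv² ⇒ v = √(2g(h₁−h₂)) = √(2·8.2·27.9933) = 21.4264 m/s = 77.14 km/h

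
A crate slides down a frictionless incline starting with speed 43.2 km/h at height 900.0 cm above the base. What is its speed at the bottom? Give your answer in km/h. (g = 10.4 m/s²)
Convert to SI: v₀ = 12.0 m/s, h = 9.0 m
½mv₀² + mgh = ½mv² ⇒ v = √(v₀² + 2gh) = √(12.0² + 2·10.4·9.0) = 18.1989 m/s = 65.52 km/h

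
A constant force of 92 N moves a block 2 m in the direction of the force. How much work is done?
W = F·d = (92)(2) = 184.0 J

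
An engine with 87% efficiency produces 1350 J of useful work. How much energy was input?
W_in = W_out/η = 1350/0.87 = 1552 J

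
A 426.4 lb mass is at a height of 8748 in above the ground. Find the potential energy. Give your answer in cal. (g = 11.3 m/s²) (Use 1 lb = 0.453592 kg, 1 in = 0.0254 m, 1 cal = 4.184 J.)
Convert to SI: m = 193.412 kg, h = 222.199 m
PE = mgh = (193.412)(11.3)(222.199) = 485628 J = 116100 cal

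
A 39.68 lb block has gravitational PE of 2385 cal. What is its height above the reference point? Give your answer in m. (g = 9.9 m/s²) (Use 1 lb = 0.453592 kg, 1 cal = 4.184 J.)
Convert to SI: m = 17.9985 kg, PE = 9978.84 J
h = PE/(mg) = 9978.84/(17.9985·9.9) = 56.0 m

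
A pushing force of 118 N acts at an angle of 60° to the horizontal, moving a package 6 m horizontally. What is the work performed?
W = F·d·cosθ = (118)(6)cos(60°) = 354.0 J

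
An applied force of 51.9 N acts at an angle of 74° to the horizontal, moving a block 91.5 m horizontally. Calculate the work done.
W = F·d·cosθ = (51.9)(91.5)cos(74°) = 1309 J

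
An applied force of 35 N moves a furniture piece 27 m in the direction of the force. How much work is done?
W = F·d = (35)(27) = 945.0 J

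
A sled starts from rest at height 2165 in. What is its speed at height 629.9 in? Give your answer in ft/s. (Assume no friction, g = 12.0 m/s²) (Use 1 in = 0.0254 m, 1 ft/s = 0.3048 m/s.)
Convert to SI: h₁−h₂ = 38.9915 m
mgh₁ = mgh₂ + ½mv² ⇒ v = √(2g(h₁−h₂)) = √(2·12.0·38.9915) = 30.5908 m/s = 100.4 ft/s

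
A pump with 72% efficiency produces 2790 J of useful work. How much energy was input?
W_in = W_out/η = 2790/0.72 = 3875 J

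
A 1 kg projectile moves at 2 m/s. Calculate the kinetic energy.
KE = ½mv² = ½(1)(2)² = 2.0 J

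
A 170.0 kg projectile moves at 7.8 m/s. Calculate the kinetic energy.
KE = ½mv² = ½(170.0)(7.8)² = 5171 J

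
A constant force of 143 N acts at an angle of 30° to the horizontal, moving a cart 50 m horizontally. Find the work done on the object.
W = F·d·cosθ = (143)(50)cos(30°) = 6192 J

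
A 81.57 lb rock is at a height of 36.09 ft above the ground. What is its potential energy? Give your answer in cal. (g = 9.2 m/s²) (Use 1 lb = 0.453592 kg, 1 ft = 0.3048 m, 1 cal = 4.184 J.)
Convert to SI: m = 36.9995 kg, h = 11.0002 m
PE = mgh = (36.9995)(9.2)(11.0002) = 3744.43 J = 894.9 cal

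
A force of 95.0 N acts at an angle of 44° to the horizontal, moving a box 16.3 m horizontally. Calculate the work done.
W = F·d·cosθ = (95.0)(16.3)cos(44°) = 1114 J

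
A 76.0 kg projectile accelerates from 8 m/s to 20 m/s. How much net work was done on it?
W = ΔKE = ½m(v₂² − v₁²) = ½(76.0)(20² − 8²) = 12768.0 J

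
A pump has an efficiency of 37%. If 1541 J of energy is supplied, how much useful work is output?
W_out = η·W_in = 0.37·1541 = 570.17 J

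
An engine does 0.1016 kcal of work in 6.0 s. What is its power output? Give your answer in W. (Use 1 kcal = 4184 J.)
Convert to SI: W = 425.094 J, t = 6.0 s
P = W/t = 425.094/6.0 = 70.85 W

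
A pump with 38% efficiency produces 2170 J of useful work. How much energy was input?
W_in = W_out/η = 2170/0.38 = 5711 J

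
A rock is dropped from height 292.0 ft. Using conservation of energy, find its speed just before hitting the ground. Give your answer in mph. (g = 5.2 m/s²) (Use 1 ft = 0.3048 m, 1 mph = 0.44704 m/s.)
Convert to SI: h = 89.0016 m
mgh = ½mv² ⇒ v = √(2gh) = √(2·5.2·89.0016) = 30.4239 m/s = 68.06 mph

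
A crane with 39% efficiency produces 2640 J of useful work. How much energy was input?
W_in = W_out/η = 2640/0.39 = 6769 J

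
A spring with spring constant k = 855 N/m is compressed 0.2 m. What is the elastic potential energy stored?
PE = ½kx² = ½(855)(0.2)² = 17.1 J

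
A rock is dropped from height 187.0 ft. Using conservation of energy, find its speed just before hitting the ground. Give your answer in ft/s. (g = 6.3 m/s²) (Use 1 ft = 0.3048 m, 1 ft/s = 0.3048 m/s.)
Convert to SI: h = 56.9976 m
mgh = ½mv² ⇒ v = √(2gh) = √(2·6.3·56.9976) = 26.7987 m/s = 87.92 ft/s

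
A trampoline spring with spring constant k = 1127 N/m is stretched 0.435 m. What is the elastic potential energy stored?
PE = ½kx² = ½(1127)(0.435)² = 106.6 J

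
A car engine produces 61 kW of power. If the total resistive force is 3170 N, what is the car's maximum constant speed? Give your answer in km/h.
P = Fv ⇒ v = P/F = 61000 W/3170.0 N = 19.2429 m/s = 69.27 km/h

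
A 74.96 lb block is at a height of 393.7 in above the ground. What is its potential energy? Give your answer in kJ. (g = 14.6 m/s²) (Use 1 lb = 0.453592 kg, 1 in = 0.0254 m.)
Convert to SI: m = 34.0013 kg, h = 9.99998 m
PE = mgh = (34.0013)(14.6)(9.99998) = 4964.17 J = 4.964 kJ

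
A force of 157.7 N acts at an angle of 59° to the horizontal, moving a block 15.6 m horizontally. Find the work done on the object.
W = F·d·cosθ = (157.7)(15.6)cos(59°) = 1267 J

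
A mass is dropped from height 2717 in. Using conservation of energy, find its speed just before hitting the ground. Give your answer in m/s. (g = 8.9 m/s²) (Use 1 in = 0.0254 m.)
Convert to SI: h = 69.0118 m
mgh = ½mv² ⇒ v = √(2gh) = √(2·8.9·69.0118) = 35.05 m/s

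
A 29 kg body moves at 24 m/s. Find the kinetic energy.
KE = ½mv² = ½(29)(24)² = 8352.0 J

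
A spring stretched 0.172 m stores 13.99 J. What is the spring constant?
k = 2·PE/x² = 2·13.99/(0.172)² = 945.8 N/m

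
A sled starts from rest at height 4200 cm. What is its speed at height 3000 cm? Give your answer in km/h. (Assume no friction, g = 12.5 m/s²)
Convert to SI: h₁−h₂ = 12.0 m
mgh₁ = mgh₂ + ½mv² ⇒ v = √(2g(h₁−h₂)) = √(2·12.5·12.0) = 17.3205 m/s = 62.35 km/h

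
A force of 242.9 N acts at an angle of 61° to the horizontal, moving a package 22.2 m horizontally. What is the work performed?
W = F·d·cosθ = (242.9)(22.2)cos(61°) = 2614 J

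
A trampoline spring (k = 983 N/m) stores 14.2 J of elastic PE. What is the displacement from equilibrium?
x = √(2·PE/k) = √(2·14.2/983) = 0.17 m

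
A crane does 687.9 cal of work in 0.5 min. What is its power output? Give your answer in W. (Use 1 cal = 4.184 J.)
Convert to SI: W = 2878.17 J, t = 30.0 s
P = W/t = 2878.17/30.0 = 95.94 W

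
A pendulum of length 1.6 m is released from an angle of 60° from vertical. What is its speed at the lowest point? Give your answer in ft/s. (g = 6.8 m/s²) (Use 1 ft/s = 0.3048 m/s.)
h = L(1 − cosθ) = 1.6(1 − cos60°) = 0.8 m
v = √(2gh) = √(2·6.8·0.8) = 3.29848 m/s = 10.82 ft/s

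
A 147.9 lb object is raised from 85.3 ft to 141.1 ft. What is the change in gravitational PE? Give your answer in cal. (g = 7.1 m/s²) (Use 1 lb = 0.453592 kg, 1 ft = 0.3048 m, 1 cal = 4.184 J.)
Convert to SI: m = 67.0863 kg, Δh = 17.0078 m
ΔPE = mgΔh = (67.0863)(7.1)(17.0078) = 8101.05 J = 1936 cal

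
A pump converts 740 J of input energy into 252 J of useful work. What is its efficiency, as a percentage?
η = W_out/W_in = 252/740 = 34.05%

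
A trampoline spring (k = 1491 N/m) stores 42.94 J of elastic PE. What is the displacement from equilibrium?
x = √(2·PE/k) = √(2·42.94/1491) = 0.24 m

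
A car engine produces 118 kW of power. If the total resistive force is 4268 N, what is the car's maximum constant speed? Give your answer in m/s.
P = Fv ⇒ v = P/F = 118000 W/4268.0 N = 27.65 m/s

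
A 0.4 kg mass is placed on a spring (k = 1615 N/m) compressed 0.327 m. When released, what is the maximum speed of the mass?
½kx² = ½mv² ⇒ v = x√(k/m) = (0.327)√(1615/0.4) = 20.78 m/s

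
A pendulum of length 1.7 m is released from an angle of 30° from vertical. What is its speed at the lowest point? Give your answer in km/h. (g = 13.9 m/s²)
h = L(1 − cosθ) = 1.7(1 − cos30°) = 0.227757 m
v = √(2gh) = √(2·13.9·0.227757) = 2.51627 m/s = 9.059 km/h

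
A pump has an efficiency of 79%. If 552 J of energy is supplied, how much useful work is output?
W_out = η·W_in = 0.79·552 = 436.08 J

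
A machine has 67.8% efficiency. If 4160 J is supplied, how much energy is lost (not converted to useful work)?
W_lost = W_in(1 − η) = 4160·(1 − 0.678) = 1340 J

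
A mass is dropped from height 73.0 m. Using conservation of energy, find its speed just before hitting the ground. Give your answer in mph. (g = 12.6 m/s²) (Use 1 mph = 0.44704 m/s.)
mgh = ½mv² ⇒ v = √(2gh) = √(2·12.6·73.0) = 42.8906 m/s = 95.94 mph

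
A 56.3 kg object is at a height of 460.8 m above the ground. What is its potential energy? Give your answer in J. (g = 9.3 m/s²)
PE = mgh = (56.3)(9.3)(460.8) = 241300 J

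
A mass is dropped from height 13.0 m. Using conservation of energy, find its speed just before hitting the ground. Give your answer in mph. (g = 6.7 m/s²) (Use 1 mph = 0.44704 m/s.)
mgh = ½mv² ⇒ v = √(2gh) = √(2·6.7·13.0) = 13.1985 m/s = 29.52 mph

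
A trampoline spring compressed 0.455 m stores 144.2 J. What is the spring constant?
k = 2·PE/x² = 2·144.2/(0.455)² = 1393 N/m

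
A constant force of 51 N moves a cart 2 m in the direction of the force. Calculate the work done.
W = F·d = (51)(2) = 102.0 J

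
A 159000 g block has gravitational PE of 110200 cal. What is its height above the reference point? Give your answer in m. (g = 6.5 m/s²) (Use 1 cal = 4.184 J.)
Convert to SI: m = 159.0 kg, PE = 461077 J
h = PE/(mg) = 461077/(159.0·6.5) = 446.1 m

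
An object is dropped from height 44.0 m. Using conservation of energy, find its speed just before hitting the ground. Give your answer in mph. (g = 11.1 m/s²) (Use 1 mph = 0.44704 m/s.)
mgh = ½mv² ⇒ v = √(2gh) = √(2·11.1·44.0) = 31.2538 m/s = 69.91 mph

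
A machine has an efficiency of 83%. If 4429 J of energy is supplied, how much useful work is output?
W_out = η·W_in = 0.83·4429 = 3676.07 J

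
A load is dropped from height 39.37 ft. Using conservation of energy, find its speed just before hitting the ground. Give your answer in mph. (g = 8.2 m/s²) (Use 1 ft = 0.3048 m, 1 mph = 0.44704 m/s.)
Convert to SI: h = 12.0 m
mgh = ½mv² ⇒ v = √(2gh) = √(2·8.2·12.0) = 14.0285 m/s = 31.38 mph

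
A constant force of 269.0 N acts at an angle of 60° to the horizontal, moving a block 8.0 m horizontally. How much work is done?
W = F·d·cosθ = (269.0)(8.0)cos(60°) = 1076 J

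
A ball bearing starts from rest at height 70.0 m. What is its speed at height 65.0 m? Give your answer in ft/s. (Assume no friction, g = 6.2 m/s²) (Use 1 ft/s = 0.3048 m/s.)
mgh₁ = mgh₂ + ½mv² ⇒ v = √(2g(h₁−h₂)) = √(2·6.2·5.0) = 7.87401 m/s = 25.83 ft/s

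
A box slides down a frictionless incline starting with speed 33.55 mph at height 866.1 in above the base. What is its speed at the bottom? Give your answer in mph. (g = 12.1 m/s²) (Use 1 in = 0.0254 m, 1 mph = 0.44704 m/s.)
Convert to SI: v₀ = 14.9982 m/s, h = 21.9989 m
½mv₀² + mgh = ½mv² ⇒ v = √(v₀² + 2gh) = √(14.9982² + 2·12.1·21.9989) = 27.5194 m/s = 61.56 mph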